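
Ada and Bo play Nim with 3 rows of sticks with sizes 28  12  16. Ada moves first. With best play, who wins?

Write each in binary and XOR column by column:
  11100  (28)
  01100  (12)
  10000  (16)
  -----
  00000  (0)
The nim-sum is 0, so this is a P-position: the player to move is in a losing position under optimal play; Ada is about to move from it and so loses — Bo wins.

Bo wins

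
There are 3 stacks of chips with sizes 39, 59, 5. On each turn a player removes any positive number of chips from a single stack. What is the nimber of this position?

Compute the nim-sum pairwise:
39 ⊕ 59 = 28
28 ⊕ 5 = 25

25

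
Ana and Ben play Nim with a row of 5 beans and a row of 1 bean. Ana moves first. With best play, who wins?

Ana wins

Bitwise XOR of the heap sizes:
  101  (5)
  001  (1)
  ---
  100  (4)
The nim-sum is 4 ≠ 0, so this is an N-position: the player to move can win; Ana has a winning move.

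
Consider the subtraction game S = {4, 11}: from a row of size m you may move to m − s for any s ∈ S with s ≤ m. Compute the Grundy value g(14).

Build the Grundy sequence with g(k) = mex{g(k−s) : s ∈ {4, 11}, s ≤ k}:
k:     0  1  2  3  4  5  6  7  8  9 10 11 12 13 14
g(k):  0  0  0  0  1  1  1  1  0  0  0  2  1  1  1
So g(14) = 1.

1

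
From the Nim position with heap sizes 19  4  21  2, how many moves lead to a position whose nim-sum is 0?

Nim-sum: 19 ^ 4 ^ 21 ^ 2 = 0.
The nim-sum is already 0, so every move leaves a nonzero nim-sum — there are no winning moves.

0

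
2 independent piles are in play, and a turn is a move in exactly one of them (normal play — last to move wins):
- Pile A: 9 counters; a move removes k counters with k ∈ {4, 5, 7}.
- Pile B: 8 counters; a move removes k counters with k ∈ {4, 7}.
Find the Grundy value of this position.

For pile A, compute g(0), g(1), … with moves {4, 5, 7}:
k:     0  1  2  3  4  5  6  7  8  9
g(k):  0  0  0  0  1  1  1  1  2  2
So g(9) = 2.
For pile B, compute g(0), g(1), … with moves {4, 7}:
g(0) = mex{} = 0
g(1) = mex{} = 0
g(2) = mex{} = 0
g(3) = mex{} = 0
g(4) = mex{0} = 1
g(5) = mex{0} = 1
g(6) = mex{0} = 1
g(7) = mex{0} = 1
g(8) = mex{0,1} = 2
So g(8) = 2.
The value of a disjunctive sum is the nim-sum of the parts.
Combined value = 2 ⊕ 2 = 0.

0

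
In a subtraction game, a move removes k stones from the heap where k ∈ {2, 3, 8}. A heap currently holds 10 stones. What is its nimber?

Compute g(0), g(1), … for moves {2, 3, 8}:
k:     0  1  2  3  4  5  6  7  8  9 10
g(k):  0  0  1  1  2  0  0  1  1  2  0
So g(10) = 0.

0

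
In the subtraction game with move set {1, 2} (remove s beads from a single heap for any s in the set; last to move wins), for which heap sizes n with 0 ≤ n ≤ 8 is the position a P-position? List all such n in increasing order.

0, 3, 6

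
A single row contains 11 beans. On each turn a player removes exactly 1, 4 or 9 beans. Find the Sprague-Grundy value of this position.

Build the Grundy sequence with g(k) = mex{g(k−s) : s ∈ {1, 4, 9}, s ≤ k}:
g(0) = mex{} = 0
g(1) = mex{0} = 1
g(2) = mex{1} = 0
g(3) = mex{0} = 1
g(4) = mex{0,1} = 2
g(5) = mex{1,2} = 0
g(6) = mex{0} = 1
g(7) = mex{1} = 0
g(8) = mex{0,2} = 1
g(9) = mex{0,1} = 2
g(10) = mex{1,2} = 0
g(11) = mex{0} = 1
So g(11) = 1.

1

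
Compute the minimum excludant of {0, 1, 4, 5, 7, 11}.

2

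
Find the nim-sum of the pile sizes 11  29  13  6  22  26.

Nim-sum: 11 ⊕ 29 ⊕ 13 ⊕ 6 ⊕ 22 ⊕ 26 = 17.

17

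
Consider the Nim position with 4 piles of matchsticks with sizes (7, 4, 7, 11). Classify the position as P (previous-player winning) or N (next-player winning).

Write each in binary and XOR column by column:
  0111  (7)
  0100  (4)
  0111  (7)
  1011  (11)
  ----
  1111  (15)
The nim-sum is 15 ≠ 0, so this is an N-position: the player to move can win.

N-position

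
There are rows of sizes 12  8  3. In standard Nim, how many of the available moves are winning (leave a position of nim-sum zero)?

1

Nim-sum: 12 ^ 8 ^ 3 = 7.
The overall nim-sum is X = 7. A row of size p has a winning move iff p XOR X < p (reduce it to p XOR X).
  12: 12 XOR 7 = 11 < 12 — winning move (to 11).
  8: 8 XOR 7 = 15 ≥ 8 — no move.
  3: 3 XOR 7 = 4 ≥ 3 — no move.
That gives 1 winning move.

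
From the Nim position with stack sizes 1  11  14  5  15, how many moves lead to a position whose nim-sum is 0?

3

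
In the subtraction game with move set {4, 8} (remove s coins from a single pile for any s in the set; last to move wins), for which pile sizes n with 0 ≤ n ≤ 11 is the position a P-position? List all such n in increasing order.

0, 1, 2, 3

Compute g(0), g(1), … for moves {4, 8}:
k:     0  1  2  3  4  5  6  7  8  9 10 11
g(k):  0  0  0  0  1  1  1  1  2  2  2  2
The P-positions (g = 0) in 0..11 are 0, 1, 2, 3.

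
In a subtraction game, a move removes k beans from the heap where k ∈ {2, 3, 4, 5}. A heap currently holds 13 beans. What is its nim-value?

Grundy values for subtraction set {2, 3, 4, 5}:
g(0) = mex{} = 0
g(1) = mex{} = 0
g(2) = mex{0} = 1
g(3) = mex{0} = 1
g(4) = mex{0,1} = 2
g(5) = mex{0,1} = 2
g(6) = mex{0,1,2} = 3
g(7) = mex{1,2} = 0
g(8) = mex{1,2,3} = 0
g(9) = mex{0,2,3} = 1
g(10) = mex{0,2,3} = 1
g(11) = mex{0,1,3} = 2
g(12) = mex{0,1} = 2
g(13) = mex{0,1,2} = 3
So g(13) = 3.

3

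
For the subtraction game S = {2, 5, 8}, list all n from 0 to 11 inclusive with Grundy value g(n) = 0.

0, 1, 4, 7, 10, 11

Compute g(0), g(1), … for moves {2, 5, 8}:
g(0) = mex{} = 0
g(1) = mex{} = 0
g(2) = mex{0} = 1
g(3) = mex{0} = 1
g(4) = mex{1} = 0
g(5) = mex{0,1} = 2
g(6) = mex{0} = 1
g(7) = mex{1,2} = 0
g(8) = mex{0,1} = 2
g(9) = mex{0} = 1
g(10) = mex{1,2} = 0
g(11) = mex{1} = 0
The P-positions (g = 0) in 0..11 are 0, 1, 4, 7, 10, 11.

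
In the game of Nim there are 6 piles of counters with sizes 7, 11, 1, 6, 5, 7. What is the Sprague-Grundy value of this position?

Nim-sum: 7 ⊕ 11 ⊕ 1 ⊕ 6 ⊕ 5 ⊕ 7 = 9.

9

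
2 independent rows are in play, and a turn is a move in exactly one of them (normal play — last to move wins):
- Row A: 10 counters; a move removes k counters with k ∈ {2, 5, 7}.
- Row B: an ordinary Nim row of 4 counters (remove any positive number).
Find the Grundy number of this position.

For row A, compute g(0), g(1), … with moves {2, 5, 7}:
g(0) = mex{} = 0
g(1) = mex{} = 0
g(2) = mex{0} = 1
g(3) = mex{0} = 1
g(4) = mex{1} = 0
g(5) = mex{0,1} = 2
g(6) = mex{0} = 1
g(7) = mex{0,1,2} = 3
g(8) = mex{0,1} = 2
g(9) = mex{0,1,3} = 2
g(10) = mex{1,2} = 0
So g(10) = 0.
Row B is a plain Nim row of size 4, so its Grundy value is 4.
The value of a disjunctive sum is the nim-sum of the parts.
Combined value = 0 XOR 4 = 4.

4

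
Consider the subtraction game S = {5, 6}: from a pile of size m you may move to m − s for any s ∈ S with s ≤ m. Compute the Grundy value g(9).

1

Compute g(0), g(1), … for moves {5, 6}:
g(0) = mex{} = 0
g(1) = mex{} = 0
g(2) = mex{} = 0
g(3) = mex{} = 0
g(4) = mex{} = 0
g(5) = mex{0} = 1
g(6) = mex{0} = 1
g(7) = mex{0} = 1
g(8) = mex{0} = 1
g(9) = mex{0} = 1
So g(9) = 1.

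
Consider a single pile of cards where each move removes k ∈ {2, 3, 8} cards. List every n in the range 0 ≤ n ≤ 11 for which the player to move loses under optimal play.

0, 1, 5, 6, 10, 11

Build the Grundy sequence with g(k) = mex{g(k−s) : s ∈ {2, 3, 8}, s ≤ k}:
g(0) = mex{} = 0
g(1) = mex{} = 0
g(2) = mex{0} = 1
g(3) = mex{0} = 1
g(4) = mex{0,1} = 2
g(5) = mex{1} = 0
g(6) = mex{1,2} = 0
g(7) = mex{0,2} = 1
g(8) = mex{0} = 1
g(9) = mex{0,1} = 2
g(10) = mex{1} = 0
g(11) = mex{1,2} = 0
The P-positions (g = 0) in 0..11 are 0, 1, 5, 6, 10, 11.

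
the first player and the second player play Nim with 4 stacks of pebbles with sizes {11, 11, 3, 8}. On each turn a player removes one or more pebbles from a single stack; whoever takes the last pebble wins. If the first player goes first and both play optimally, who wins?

Write each in binary and XOR column by column:
  1011  (11)
  1011  (11)
  0011  (3)
  1000  (8)
  ----
  1011  (11)
The nim-sum is 11 ≠ 0, so this is an N-position: the player to move can win; the first player has a winning move.

the first player wins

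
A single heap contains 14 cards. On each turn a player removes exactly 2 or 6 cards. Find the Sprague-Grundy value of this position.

1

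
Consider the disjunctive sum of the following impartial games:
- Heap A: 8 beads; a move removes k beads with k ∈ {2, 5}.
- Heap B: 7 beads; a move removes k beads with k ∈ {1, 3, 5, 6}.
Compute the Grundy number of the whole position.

3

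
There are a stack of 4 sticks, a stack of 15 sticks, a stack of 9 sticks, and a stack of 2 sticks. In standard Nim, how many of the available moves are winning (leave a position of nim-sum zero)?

0

Compute the nim-sum pairwise:
4 ⊕ 15 = 11
11 ⊕ 9 = 2
2 ⊕ 2 = 0
The nim-sum is already 0, so every move leaves a nonzero nim-sum — there are no winning moves.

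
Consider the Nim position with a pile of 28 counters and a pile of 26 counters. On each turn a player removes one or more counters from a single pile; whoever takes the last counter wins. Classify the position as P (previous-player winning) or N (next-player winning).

Compute the nim-sum pairwise:
28 ⊕ 26 = 6
The nim-sum is 6 ≠ 0, so this is an N-position: the player to move can win.

N-position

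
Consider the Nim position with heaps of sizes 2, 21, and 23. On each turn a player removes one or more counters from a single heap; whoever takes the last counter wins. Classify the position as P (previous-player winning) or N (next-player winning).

P-position

Nim-sum: 2 XOR 21 XOR 23 = 0.
The nim-sum is 0, so this is a P-position: the player to move is in a losing position under optimal play.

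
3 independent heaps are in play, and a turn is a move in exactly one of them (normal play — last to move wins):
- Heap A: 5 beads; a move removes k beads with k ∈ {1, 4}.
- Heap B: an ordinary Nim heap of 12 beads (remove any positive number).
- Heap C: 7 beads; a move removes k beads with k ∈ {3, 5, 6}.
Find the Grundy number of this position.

14

Build the Grundy sequence for heap A with g(k) = mex{g(k−s) : s ∈ {1, 4}, s ≤ k}:
g(0) = mex{} = 0
g(1) = mex{0} = 1
g(2) = mex{1} = 0
g(3) = mex{0} = 1
g(4) = mex{0,1} = 2
g(5) = mex{1,2} = 0
So g(5) = 0.
Heap B is a plain Nim heap of size 12, so its Grundy value is 12.
For heap C, compute g(0), g(1), … with moves {3, 5, 6}:
k:     0  1  2  3  4  5  6  7
g(k):  0  0  0  1  1  1  2  2
So g(7) = 2.
By the Sprague-Grundy theorem, the Grundy value of a sum of independent games is the XOR of the component values.
Combined value = 0 XOR 12 XOR 2 = 14.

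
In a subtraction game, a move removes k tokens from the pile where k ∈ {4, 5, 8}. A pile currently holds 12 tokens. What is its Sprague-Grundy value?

0

Grundy values for subtraction set {4, 5, 8}:
g(0) = mex{} = 0
g(1) = mex{} = 0
g(2) = mex{} = 0
g(3) = mex{} = 0
g(4) = mex{0} = 1
g(5) = mex{0} = 1
g(6) = mex{0} = 1
g(7) = mex{0} = 1
g(8) = mex{0,1} = 2
g(9) = mex{0,1} = 2
g(10) = mex{0,1} = 2
g(11) = mex{0,1} = 2
g(12) = mex{1,2} = 0
So g(12) = 0.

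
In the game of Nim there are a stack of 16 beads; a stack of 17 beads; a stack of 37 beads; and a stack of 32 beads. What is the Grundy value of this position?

4

Compute the nim-sum pairwise:
16 ^ 17 = 1
1 ^ 37 = 36
36 ^ 32 = 4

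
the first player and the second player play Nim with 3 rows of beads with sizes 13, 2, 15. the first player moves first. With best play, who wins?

the second player wins

Compute the nim-sum pairwise:
13 ^ 2 = 15
15 ^ 15 = 0
The nim-sum is 0, so this is a P-position: the player to move is in a losing position under optimal play; the first player is about to move from it and so loses — the second player wins.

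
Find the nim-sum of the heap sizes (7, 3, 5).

1

Compute the nim-sum pairwise:
7 ^ 3 = 4
4 ^ 5 = 1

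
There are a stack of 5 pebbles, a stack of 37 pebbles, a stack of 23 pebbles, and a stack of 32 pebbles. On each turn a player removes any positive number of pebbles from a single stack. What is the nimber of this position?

23

Compute the nim-sum pairwise:
5 ^ 37 = 32
32 ^ 23 = 55
55 ^ 32 = 23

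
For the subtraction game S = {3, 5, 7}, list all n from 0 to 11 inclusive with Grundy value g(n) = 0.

0, 1, 2, 10, 11

Compute g(0), g(1), … for moves {3, 5, 7}:
k:     0  1  2  3  4  5  6  7  8  9 10 11
g(k):  0  0  0  1  1  1  2  2  2  3  0  0
The P-positions (g = 0) in 0..11 are 0, 1, 2, 10, 11.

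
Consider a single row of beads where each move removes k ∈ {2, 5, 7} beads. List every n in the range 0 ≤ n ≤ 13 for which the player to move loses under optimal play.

0, 1, 4, 10, 13

Build the Grundy sequence with g(k) = mex{g(k−s) : s ∈ {2, 5, 7}, s ≤ k}:
g(0) = mex{} = 0
g(1) = mex{} = 0
g(2) = mex{0} = 1
g(3) = mex{0} = 1
g(4) = mex{1} = 0
g(5) = mex{0,1} = 2
g(6) = mex{0} = 1
g(7) = mex{0,1,2} = 3
g(8) = mex{0,1} = 2
g(9) = mex{0,1,3} = 2
g(10) = mex{1,2} = 0
g(11) = mex{0,1,2} = 3
g(12) = mex{0,2,3} = 1
g(13) = mex{1,2,3} = 0
The P-positions (g = 0) in 0..13 are 0, 1, 4, 10, 13.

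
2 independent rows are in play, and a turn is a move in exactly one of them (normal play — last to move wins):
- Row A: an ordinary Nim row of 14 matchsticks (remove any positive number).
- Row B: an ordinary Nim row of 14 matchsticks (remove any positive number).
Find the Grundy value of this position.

0

Row A is a plain Nim row of size 14, so its Grundy value is 14.
Row B is a plain Nim row of size 14, so its Grundy value is 14.
The value of a disjunctive sum is the nim-sum of the parts.
Combined value = 14 XOR 14 = 0.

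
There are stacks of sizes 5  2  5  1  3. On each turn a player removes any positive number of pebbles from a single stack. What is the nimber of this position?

0

Nim-sum: 5 ⊕ 2 ⊕ 5 ⊕ 1 ⊕ 3 = 0.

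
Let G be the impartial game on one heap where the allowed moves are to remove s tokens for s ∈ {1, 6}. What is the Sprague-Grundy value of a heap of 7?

0

Grundy values for subtraction set {1, 6}:
k:     0  1  2  3  4  5  6  7
g(k):  0  1  0  1  0  1  2  0
So g(7) = 0.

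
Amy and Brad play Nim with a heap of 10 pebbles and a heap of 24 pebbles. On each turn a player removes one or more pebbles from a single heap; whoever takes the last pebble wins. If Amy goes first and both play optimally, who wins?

Bitwise XOR of the heap sizes:
  01010  (10)
  11000  (24)
  -----
  10010  (18)
The nim-sum is 18 ≠ 0, so this is an N-position: the player to move can win; Amy has a winning move.

Amy wins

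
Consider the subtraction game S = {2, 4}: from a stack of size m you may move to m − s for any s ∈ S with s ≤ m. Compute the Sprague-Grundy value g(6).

Grundy values for subtraction set {2, 4}:
g(0) = mex{} = 0
g(1) = mex{} = 0
g(2) = mex{0} = 1
g(3) = mex{0} = 1
g(4) = mex{0,1} = 2
g(5) = mex{0,1} = 2
g(6) = mex{1,2} = 0
So g(6) = 0.

0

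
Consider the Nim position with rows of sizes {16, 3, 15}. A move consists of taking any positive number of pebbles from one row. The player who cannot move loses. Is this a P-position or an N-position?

N-position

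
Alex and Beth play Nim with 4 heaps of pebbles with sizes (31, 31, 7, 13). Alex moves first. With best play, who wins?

Alex wins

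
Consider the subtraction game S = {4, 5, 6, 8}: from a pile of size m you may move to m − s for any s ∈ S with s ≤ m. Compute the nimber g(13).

Grundy values for subtraction set {4, 5, 6, 8}:
g(0) = mex{} = 0
g(1) = mex{} = 0
g(2) = mex{} = 0
g(3) = mex{} = 0
g(4) = mex{0} = 1
g(5) = mex{0} = 1
g(6) = mex{0} = 1
g(7) = mex{0} = 1
g(8) = mex{0,1} = 2
g(9) = mex{0,1} = 2
g(10) = mex{0,1} = 2
g(11) = mex{0,1} = 2
g(12) = mex{1,2} = 0
g(13) = mex{1,2} = 0
So g(13) = 0.

0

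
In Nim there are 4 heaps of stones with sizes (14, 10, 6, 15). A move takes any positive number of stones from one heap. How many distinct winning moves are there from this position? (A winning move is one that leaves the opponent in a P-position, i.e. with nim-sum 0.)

3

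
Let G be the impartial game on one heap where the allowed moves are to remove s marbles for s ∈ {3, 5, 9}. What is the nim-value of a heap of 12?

0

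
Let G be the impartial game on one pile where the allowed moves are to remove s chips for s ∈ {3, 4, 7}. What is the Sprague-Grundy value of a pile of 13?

Build the Grundy sequence with g(k) = mex{g(k−s) : s ∈ {3, 4, 7}, s ≤ k}:
k:     0  1  2  3  4  5  6  7  8  9 10 11 12 13
g(k):  0  0  0  1  1  1  2  2  2  3  0  0  0  1
So g(13) = 1.

1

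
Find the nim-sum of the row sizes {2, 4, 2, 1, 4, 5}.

Compute the nim-sum pairwise:
2 ^ 4 = 6
6 ^ 2 = 4
4 ^ 1 = 5
5 ^ 4 = 1
1 ^ 5 = 4

4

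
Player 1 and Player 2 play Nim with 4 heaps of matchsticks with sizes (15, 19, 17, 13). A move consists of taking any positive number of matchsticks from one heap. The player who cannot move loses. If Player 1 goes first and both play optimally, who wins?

Player 2 wins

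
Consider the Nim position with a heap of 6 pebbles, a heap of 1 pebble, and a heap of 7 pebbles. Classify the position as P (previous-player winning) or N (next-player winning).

Compute the nim-sum pairwise:
6 ^ 1 = 7
7 ^ 7 = 0
The nim-sum is 0, so this is a P-position: the player to move is in a losing position under optimal play.

P-position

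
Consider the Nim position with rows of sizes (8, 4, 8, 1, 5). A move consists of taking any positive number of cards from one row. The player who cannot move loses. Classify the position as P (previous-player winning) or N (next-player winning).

P-position

Compute the nim-sum pairwise:
8 ⊕ 4 = 12
12 ⊕ 8 = 4
4 ⊕ 1 = 5
5 ⊕ 5 = 0
The nim-sum is 0, so this is a P-position: the player to move is in a losing position under optimal play.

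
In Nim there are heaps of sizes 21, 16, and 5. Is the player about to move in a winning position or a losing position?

Compute the nim-sum pairwise:
21 ^ 16 = 5
5 ^ 5 = 0
The nim-sum is 0, so this is a P-position: the player to move is in a losing position under optimal play.

Losing position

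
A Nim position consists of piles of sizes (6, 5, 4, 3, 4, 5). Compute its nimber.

5

Compute the nim-sum pairwise:
6 ⊕ 5 = 3
3 ⊕ 4 = 7
7 ⊕ 3 = 4
4 ⊕ 4 = 0
0 ⊕ 5 = 5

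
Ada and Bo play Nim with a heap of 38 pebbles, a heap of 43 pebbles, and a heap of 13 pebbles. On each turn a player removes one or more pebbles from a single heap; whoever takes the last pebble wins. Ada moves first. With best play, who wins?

Bo wins

Nim-sum: 38 XOR 43 XOR 13 = 0.
The nim-sum is 0, so this is a P-position: the player to move is in a losing position under optimal play; Ada is about to move from it and so loses — Bo wins.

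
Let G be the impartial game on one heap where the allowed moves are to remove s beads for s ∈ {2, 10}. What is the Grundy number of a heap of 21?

0

Build the Grundy sequence with g(k) = mex{g(k−s) : s ∈ {2, 10}, s ≤ k}:
k:     0  1  2  3  4  5  6  7  8  9 10 11 12 13 14 15 16 17 18 19 20 21
g(k):  0  0  1  1  0  0  1  1  0  0  1  1  0  0  1  1  0  0  1  1  0  0
So g(21) = 0.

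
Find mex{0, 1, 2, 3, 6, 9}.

4

The values 0, 1, 2, 3 are all present; 4 is the first non-negative integer missing from the set.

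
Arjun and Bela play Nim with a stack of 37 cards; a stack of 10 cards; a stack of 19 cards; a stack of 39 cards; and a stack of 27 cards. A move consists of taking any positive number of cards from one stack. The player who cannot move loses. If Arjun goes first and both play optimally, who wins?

Bela wins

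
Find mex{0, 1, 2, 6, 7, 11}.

3

The values 0, 1, 2 are all present; 3 is the first non-negative integer missing from the set.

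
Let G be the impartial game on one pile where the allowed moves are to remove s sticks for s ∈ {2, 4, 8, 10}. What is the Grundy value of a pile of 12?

Build the Grundy sequence with g(k) = mex{g(k−s) : s ∈ {2, 4, 8, 10}, s ≤ k}:
k:     0  1  2  3  4  5  6  7  8  9 10 11 12
g(k):  0  0  1  1  2  2  0  0  1  1  2  2  0
So g(12) = 0.

0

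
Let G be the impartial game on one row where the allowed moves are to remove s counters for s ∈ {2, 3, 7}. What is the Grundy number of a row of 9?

Compute g(0), g(1), … for moves {2, 3, 7}:
k:     0  1  2  3  4  5  6  7  8  9
g(k):  0  0  1  1  2  0  0  1  1  2
So g(9) = 2.

2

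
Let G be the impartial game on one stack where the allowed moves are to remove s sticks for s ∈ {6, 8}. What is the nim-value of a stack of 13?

Compute g(0), g(1), … for moves {6, 8}:
k:     0  1  2  3  4  5  6  7  8  9 10 11 12 13
g(k):  0  0  0  0  0  0  1  1  1  1  1  1  2  2
So g(13) = 2.

2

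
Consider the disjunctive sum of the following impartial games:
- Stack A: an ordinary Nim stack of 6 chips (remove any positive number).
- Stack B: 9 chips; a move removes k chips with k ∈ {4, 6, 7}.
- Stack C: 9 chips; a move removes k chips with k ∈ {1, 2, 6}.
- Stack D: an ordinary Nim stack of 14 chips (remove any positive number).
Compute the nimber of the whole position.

8

Stack A is a plain Nim stack of size 6, so its Grundy value is 6.
Build the Grundy sequence for stack B with g(k) = mex{g(k−s) : s ∈ {4, 6, 7}, s ≤ k}:
k:     0  1  2  3  4  5  6  7  8  9
g(k):  0  0  0  0  1  1  1  1  2  2
So g(9) = 2.
Grundy values for stack C (subtraction set {1, 2, 6}):
g(0) = mex{} = 0
g(1) = mex{0} = 1
g(2) = mex{0,1} = 2
g(3) = mex{1,2} = 0
g(4) = mex{0,2} = 1
g(5) = mex{0,1} = 2
g(6) = mex{0,1,2} = 3
g(7) = mex{1,2,3} = 0
g(8) = mex{0,2,3} = 1
g(9) = mex{0,1} = 2
So g(9) = 2.
Stack D is a plain Nim stack of size 14, so its Grundy value is 14.
By the Sprague-Grundy theorem, the Grundy value of a sum of independent games is the XOR of the component values.
Combined value = 6 XOR 2 XOR 2 XOR 14 = 8.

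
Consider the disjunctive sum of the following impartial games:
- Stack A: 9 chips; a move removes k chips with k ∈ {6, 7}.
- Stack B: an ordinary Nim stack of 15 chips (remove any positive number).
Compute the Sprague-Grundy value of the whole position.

For stack A, compute g(0), g(1), … with moves {6, 7}:
k:     0  1  2  3  4  5  6  7  8  9
g(k):  0  0  0  0  0  0  1  1  1  1
So g(9) = 1.
Stack B is a plain Nim stack of size 15, so its Grundy value is 15.
By the Sprague-Grundy theorem, the Grundy value of a sum of independent games is the XOR of the component values.
Combined value = 1 XOR 15 = 14.

14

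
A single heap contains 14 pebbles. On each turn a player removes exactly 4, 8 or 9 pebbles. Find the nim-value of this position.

Compute g(0), g(1), … for moves {4, 8, 9}:
k:     0  1  2  3  4  5  6  7  8  9 10 11 12 13 14
g(k):  0  0  0  0  1  1  1  1  2  2  2  2  3  0  0
So g(14) = 0.

0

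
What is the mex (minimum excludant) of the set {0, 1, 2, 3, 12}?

4

The values 0, 1, 2, 3 are all present; 4 is the first non-negative integer missing from the set.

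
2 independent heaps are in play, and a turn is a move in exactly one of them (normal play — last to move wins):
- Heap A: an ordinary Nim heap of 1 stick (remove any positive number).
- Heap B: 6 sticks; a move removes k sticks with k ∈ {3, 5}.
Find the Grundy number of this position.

3

Heap A is a plain Nim heap of size 1, so its Grundy value is 1.
Grundy values for heap B (subtraction set {3, 5}):
g(0) = mex{} = 0
g(1) = mex{} = 0
g(2) = mex{} = 0
g(3) = mex{0} = 1
g(4) = mex{0} = 1
g(5) = mex{0} = 1
g(6) = mex{0,1} = 2
So g(6) = 2.
By the Sprague-Grundy theorem, the Grundy value of a sum of independent games is the XOR of the component values.
Combined value = 1 ⊕ 2 = 3.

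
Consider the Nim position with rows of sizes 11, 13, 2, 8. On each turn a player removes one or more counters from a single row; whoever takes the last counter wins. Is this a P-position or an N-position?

N-position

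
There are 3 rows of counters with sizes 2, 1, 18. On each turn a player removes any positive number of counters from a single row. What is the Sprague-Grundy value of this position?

17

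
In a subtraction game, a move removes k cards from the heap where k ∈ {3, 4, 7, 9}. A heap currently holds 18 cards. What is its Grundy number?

2

Build the Grundy sequence with g(k) = mex{g(k−s) : s ∈ {3, 4, 7, 9}, s ≤ k}:
k:     0  1  2  3  4  5  6  7  8  9 10 11 12 13 14 15 16 17 18
g(k):  0  0  0  1  1  1  2  2  2  3  3  3  0  0  0  1  1  1  2
So g(18) = 2.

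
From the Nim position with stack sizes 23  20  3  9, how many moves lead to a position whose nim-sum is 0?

Nim-sum: 23 XOR 20 XOR 3 XOR 9 = 9.
The overall nim-sum is X = 9. A stack of size p has a winning move iff p XOR X < p (reduce it to p XOR X).
  23: 23 XOR 9 = 30 ≥ 23 — no move.
  20: 20 XOR 9 = 29 ≥ 20 — no move.
  3: 3 XOR 9 = 10 ≥ 3 — no move.
  9: 9 XOR 9 = 0 < 9 — winning move (to 0).
That gives 1 winning move.

1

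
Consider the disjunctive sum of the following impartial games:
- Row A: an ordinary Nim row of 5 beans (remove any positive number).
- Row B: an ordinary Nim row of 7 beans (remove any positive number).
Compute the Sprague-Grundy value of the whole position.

Row A is a plain Nim row of size 5, so its Grundy value is 5.
Row B is a plain Nim row of size 7, so its Grundy value is 7.
The value of a disjunctive sum is the nim-sum of the parts.
Combined value = 5 XOR 7 = 2.

2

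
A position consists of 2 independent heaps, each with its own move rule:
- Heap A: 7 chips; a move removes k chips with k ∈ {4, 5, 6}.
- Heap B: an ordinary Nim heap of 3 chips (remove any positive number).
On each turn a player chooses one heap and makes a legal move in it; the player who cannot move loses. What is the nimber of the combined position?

For heap A, compute g(0), g(1), … with moves {4, 5, 6}:
k:     0  1  2  3  4  5  6  7
g(k):  0  0  0  0  1  1  1  1
So g(7) = 1.
Heap B is a plain Nim heap of size 3, so its Grundy value is 3.
The value of a disjunctive sum is the nim-sum of the parts.
Combined value = 1 XOR 3 = 2.

2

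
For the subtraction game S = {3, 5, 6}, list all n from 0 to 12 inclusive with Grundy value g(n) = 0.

0, 1, 2, 9, 10, 11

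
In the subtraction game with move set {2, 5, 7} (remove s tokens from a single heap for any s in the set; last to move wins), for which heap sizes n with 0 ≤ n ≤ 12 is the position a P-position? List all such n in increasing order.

0, 1, 4, 10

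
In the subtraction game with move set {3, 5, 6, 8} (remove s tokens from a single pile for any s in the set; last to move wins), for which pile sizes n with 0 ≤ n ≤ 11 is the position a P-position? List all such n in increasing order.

0, 1, 2, 11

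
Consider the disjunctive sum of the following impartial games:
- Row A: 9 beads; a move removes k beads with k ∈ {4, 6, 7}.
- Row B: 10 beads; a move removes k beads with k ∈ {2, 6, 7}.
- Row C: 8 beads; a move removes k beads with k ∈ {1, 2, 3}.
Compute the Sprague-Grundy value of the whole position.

1

Build the Grundy sequence for row A with g(k) = mex{g(k−s) : s ∈ {4, 6, 7}, s ≤ k}:
k:     0  1  2  3  4  5  6  7  8  9
g(k):  0  0  0  0  1  1  1  1  2  2
So g(9) = 2.
Grundy values for row B (subtraction set {2, 6, 7}):
k:     0  1  2  3  4  5  6  7  8  9 10
g(k):  0  0  1  1  0  0  1  1  2  0  3
So g(10) = 3.
Grundy values for row C (subtraction set {1, 2, 3}):
g(0) = mex{} = 0
g(1) = mex{0} = 1
g(2) = mex{0,1} = 2
g(3) = mex{0,1,2} = 3
g(4) = mex{1,2,3} = 0
g(5) = mex{0,2,3} = 1
g(6) = mex{0,1,3} = 2
g(7) = mex{0,1,2} = 3
g(8) = mex{1,2,3} = 0
So g(8) = 0.
By the Sprague-Grundy theorem, the Grundy value of a sum of independent games is the XOR of the component values.
Combined value = 2 XOR 3 XOR 0 = 1.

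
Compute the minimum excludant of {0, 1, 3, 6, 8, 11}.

2

The values 0, 1 are all present; 2 is the first non-negative integer missing from the set.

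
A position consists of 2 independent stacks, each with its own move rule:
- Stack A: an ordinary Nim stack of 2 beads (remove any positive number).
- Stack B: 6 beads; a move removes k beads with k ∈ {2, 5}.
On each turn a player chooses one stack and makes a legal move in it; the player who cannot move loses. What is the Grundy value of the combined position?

3

Stack A is a plain Nim stack of size 2, so its Grundy value is 2.
For stack B, compute g(0), g(1), … with moves {2, 5}:
k:     0  1  2  3  4  5  6
g(k):  0  0  1  1  0  2  1
So g(6) = 1.
By the Sprague-Grundy theorem, the Grundy value of a sum of independent games is the XOR of the component values.
Combined value = 2 XOR 1 = 3.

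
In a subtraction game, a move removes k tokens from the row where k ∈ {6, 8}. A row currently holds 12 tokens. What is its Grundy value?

Build the Grundy sequence with g(k) = mex{g(k−s) : s ∈ {6, 8}, s ≤ k}:
g(0) = mex{} = 0
g(1) = mex{} = 0
g(2) = mex{} = 0
g(3) = mex{} = 0
g(4) = mex{} = 0
g(5) = mex{} = 0
g(6) = mex{0} = 1
g(7) = mex{0} = 1
g(8) = mex{0} = 1
g(9) = mex{0} = 1
g(10) = mex{0} = 1
g(11) = mex{0} = 1
g(12) = mex{0,1} = 2
So g(12) = 2.

2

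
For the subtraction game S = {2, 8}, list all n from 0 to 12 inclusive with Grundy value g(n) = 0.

0, 1, 4, 5, 10, 11

Grundy values for subtraction set {2, 8}:
g(0) = mex{} = 0
g(1) = mex{} = 0
g(2) = mex{0} = 1
g(3) = mex{0} = 1
g(4) = mex{1} = 0
g(5) = mex{1} = 0
g(6) = mex{0} = 1
g(7) = mex{0} = 1
g(8) = mex{0,1} = 2
g(9) = mex{0,1} = 2
g(10) = mex{1,2} = 0
g(11) = mex{1,2} = 0
g(12) = mex{0} = 1
The P-positions (g = 0) in 0..12 are 0, 1, 4, 5, 10, 11.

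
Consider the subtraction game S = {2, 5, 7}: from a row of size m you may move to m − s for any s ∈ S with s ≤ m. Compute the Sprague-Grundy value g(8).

2

Compute g(0), g(1), … for moves {2, 5, 7}:
g(0) = mex{} = 0
g(1) = mex{} = 0
g(2) = mex{0} = 1
g(3) = mex{0} = 1
g(4) = mex{1} = 0
g(5) = mex{0,1} = 2
g(6) = mex{0} = 1
g(7) = mex{0,1,2} = 3
g(8) = mex{0,1} = 2
So g(8) = 2.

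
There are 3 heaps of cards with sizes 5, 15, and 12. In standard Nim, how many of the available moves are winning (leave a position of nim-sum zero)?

Compute the nim-sum pairwise:
5 ^ 15 = 10
10 ^ 12 = 6
The overall nim-sum is X = 6. A heap of size p has a winning move iff p XOR X < p (reduce it to p XOR X).
  5: 5 XOR 6 = 3 < 5 — winning move (to 3).
  15: 15 XOR 6 = 9 < 15 — winning move (to 9).
  12: 12 XOR 6 = 10 < 12 — winning move (to 10).
That gives 3 winning moves.

3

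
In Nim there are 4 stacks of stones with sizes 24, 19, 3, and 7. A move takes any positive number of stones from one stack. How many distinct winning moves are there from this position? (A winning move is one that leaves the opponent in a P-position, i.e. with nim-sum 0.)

1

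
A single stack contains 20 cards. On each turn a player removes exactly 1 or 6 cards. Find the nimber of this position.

2

Build the Grundy sequence with g(k) = mex{g(k−s) : s ∈ {1, 6}, s ≤ k}:
k:     0  1  2  3  4  5  6  7  8  9 10 11 12 13 14 15 16 17 18 19 20
g(k):  0  1  0  1  0  1  2  0  1  0  1  0  1  2  0  1  0  1  0  1  2
So g(20) = 2.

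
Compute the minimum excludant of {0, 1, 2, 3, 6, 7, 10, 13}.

The values 0, 1, 2, 3 are all present; 4 is the first non-negative integer missing from the set.

4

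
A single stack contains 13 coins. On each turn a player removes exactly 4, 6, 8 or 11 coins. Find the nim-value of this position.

Build the Grundy sequence with g(k) = mex{g(k−s) : s ∈ {4, 6, 8, 11}, s ≤ k}:
k:     0  1  2  3  4  5  6  7  8  9 10 11 12 13
g(k):  0  0  0  0  1  1  1  1  2  2  2  2  3  3
So g(13) = 3.

3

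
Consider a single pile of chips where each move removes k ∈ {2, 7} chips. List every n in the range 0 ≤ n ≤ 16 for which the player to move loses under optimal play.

Grundy values for subtraction set {2, 7}:
k:     0  1  2  3  4  5  6  7  8  9 10 11 12 13 14 15 16
g(k):  0  0  1  1  0  0  1  1  2  0  0  1  1  0  0  1  1
The P-positions (g = 0) in 0..16 are 0, 1, 4, 5, 9, 10, 13, 14.

0, 1, 4, 5, 9, 10, 13, 14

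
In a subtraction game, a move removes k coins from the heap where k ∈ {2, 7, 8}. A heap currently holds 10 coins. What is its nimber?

Grundy values for subtraction set {2, 7, 8}:
k:     0  1  2  3  4  5  6  7  8  9 10
g(k):  0  0  1  1  0  0  1  1  2  2  0
So g(10) = 0.

0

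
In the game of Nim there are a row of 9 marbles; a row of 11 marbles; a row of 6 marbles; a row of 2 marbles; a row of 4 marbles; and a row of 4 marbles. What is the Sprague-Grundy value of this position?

Compute the nim-sum pairwise:
9 ⊕ 11 = 2
2 ⊕ 6 = 4
4 ⊕ 2 = 6
6 ⊕ 4 = 2
2 ⊕ 4 = 6

6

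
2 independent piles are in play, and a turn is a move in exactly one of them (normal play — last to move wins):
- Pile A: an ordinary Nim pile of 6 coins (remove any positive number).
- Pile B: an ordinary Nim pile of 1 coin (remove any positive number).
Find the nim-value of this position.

Pile A is a plain Nim pile of size 6, so its Grundy value is 6.
Pile B is a plain Nim pile of size 1, so its Grundy value is 1.
By the Sprague-Grundy theorem, the Grundy value of a sum of independent games is the XOR of the component values.
Combined value = 6 ⊕ 1 = 7.

7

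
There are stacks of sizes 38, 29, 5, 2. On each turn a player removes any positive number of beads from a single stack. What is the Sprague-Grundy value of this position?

60

Compute the nim-sum pairwise:
38 ^ 29 = 59
59 ^ 5 = 62
62 ^ 2 = 60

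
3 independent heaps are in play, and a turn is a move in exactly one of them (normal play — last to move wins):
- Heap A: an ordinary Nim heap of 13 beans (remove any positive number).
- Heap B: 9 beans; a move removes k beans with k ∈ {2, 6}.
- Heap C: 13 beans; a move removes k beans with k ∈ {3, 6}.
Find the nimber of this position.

Heap A is a plain Nim heap of size 13, so its Grundy value is 13.
Build the Grundy sequence for heap B with g(k) = mex{g(k−s) : s ∈ {2, 6}, s ≤ k}:
k:     0  1  2  3  4  5  6  7  8  9
g(k):  0  0  1  1  0  0  1  1  0  0
So g(9) = 0.
Grundy values for heap C (subtraction set {3, 6}):
k:     0  1  2  3  4  5  6  7  8  9 10 11 12 13
g(k):  0  0  0  1  1  1  2  2  2  0  0  0  1  1
So g(13) = 1.
The value of a disjunctive sum is the nim-sum of the parts.
Combined value = 13 XOR 0 XOR 1 = 12.

12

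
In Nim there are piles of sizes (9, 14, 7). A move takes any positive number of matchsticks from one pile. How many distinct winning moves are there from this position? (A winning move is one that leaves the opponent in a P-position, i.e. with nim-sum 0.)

0

Write each in binary and XOR column by column:
  1001  (9)
  1110  (14)
  0111  (7)
  ----
  0000  (0)
The nim-sum is already 0, so every move leaves a nonzero nim-sum — there are no winning moves.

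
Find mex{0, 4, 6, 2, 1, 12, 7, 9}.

The values 0, 1, 2 are all present; 3 is the first non-negative integer missing from the set.

3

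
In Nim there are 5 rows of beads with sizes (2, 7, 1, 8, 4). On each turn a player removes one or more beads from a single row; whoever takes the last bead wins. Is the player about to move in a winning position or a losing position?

Winning position

Nim-sum: 2 ⊕ 7 ⊕ 1 ⊕ 8 ⊕ 4 = 8.
The nim-sum is 8 ≠ 0, so this is an N-position: the player to move can win.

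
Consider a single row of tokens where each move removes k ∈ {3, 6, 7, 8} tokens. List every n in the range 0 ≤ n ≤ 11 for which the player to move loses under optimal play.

0, 1, 2, 11

Grundy values for subtraction set {3, 6, 7, 8}:
k:     0  1  2  3  4  5  6  7  8  9 10 11
g(k):  0  0  0  1  1  1  2  2  2  3  3  0
The P-positions (g = 0) in 0..11 are 0, 1, 2, 11.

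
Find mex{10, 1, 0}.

2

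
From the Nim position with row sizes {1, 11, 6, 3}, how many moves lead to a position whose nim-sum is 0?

1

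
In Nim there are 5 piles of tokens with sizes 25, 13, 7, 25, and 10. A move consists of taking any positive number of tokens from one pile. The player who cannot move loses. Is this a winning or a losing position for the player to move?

Nim-sum: 25 ^ 13 ^ 7 ^ 25 ^ 10 = 0.
The nim-sum is 0, so this is a P-position: the player to move is in a losing position under optimal play.

Losing position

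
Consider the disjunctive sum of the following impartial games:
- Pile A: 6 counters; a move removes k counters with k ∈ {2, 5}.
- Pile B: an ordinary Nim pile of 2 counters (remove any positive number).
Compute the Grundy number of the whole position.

Grundy values for pile A (subtraction set {2, 5}):
g(0) = mex{} = 0
g(1) = mex{} = 0
g(2) = mex{0} = 1
g(3) = mex{0} = 1
g(4) = mex{1} = 0
g(5) = mex{0,1} = 2
g(6) = mex{0} = 1
So g(6) = 1.
Pile B is a plain Nim pile of size 2, so its Grundy value is 2.
By the Sprague-Grundy theorem, the Grundy value of a sum of independent games is the XOR of the component values.
Combined value = 1 XOR 2 = 3.

3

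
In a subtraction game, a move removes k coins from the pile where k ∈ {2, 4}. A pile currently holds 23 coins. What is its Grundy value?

Grundy values for subtraction set {2, 4}:
k:     0  1  2  3  4  5  6  7  8  9 10 11 12 13 14 15 16 17 18 19 20 21 22 23
g(k):  0  0  1  1  2  2  0  0  1  1  2  2  0  0  1  1  2  2  0  0  1  1  2  2
So g(23) = 2.

2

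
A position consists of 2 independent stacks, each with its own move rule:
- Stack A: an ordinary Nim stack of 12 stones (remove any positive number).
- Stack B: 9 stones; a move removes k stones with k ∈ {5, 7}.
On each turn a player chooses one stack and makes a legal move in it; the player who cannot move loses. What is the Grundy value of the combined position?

13

Stack A is a plain Nim stack of size 12, so its Grundy value is 12.
Build the Grundy sequence for stack B with g(k) = mex{g(k−s) : s ∈ {5, 7}, s ≤ k}:
k:     0  1  2  3  4  5  6  7  8  9
g(k):  0  0  0  0  0  1  1  1  1  1
So g(9) = 1.
The value of a disjunctive sum is the nim-sum of the parts.
Combined value = 12 XOR 1 = 13.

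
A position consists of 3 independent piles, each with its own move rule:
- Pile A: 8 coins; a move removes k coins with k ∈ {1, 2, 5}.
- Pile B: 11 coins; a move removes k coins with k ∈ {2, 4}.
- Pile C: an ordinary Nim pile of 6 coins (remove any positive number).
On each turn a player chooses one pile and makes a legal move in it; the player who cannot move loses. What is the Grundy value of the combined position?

6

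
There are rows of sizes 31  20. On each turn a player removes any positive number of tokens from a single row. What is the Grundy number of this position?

11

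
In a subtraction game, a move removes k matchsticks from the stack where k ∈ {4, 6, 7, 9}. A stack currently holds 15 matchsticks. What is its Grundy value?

0

Compute g(0), g(1), … for moves {4, 6, 7, 9}:
k:     0  1  2  3  4  5  6  7  8  9 10 11 12 13 14 15
g(k):  0  0  0  0  1  1  1  1  2  2  2  2  3  0  0  0
So g(15) = 0.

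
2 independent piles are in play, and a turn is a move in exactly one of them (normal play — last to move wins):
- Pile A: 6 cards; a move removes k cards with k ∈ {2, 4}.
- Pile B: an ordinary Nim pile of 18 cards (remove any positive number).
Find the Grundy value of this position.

For pile A, compute g(0), g(1), … with moves {2, 4}:
k:     0  1  2  3  4  5  6
g(k):  0  0  1  1  2  2  0
So g(6) = 0.
Pile B is a plain Nim pile of size 18, so its Grundy value is 18.
The value of a disjunctive sum is the nim-sum of the parts.
Combined value = 0 XOR 18 = 18.

18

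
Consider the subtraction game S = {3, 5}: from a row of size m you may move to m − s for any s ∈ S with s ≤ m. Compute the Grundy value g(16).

0

Build the Grundy sequence with g(k) = mex{g(k−s) : s ∈ {3, 5}, s ≤ k}:
k:     0  1  2  3  4  5  6  7  8  9 10 11 12 13 14 15 16
g(k):  0  0  0  1  1  1  2  2  0  0  0  1  1  1  2  2  0
So g(16) = 0.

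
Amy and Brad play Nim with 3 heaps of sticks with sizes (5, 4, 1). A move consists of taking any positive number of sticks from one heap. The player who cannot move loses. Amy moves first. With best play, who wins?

Brad wins

Nim-sum: 5 ⊕ 4 ⊕ 1 = 0.
The nim-sum is 0, so this is a P-position: the player to move is in a losing position under optimal play; Amy is about to move from it and so loses — Brad wins.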